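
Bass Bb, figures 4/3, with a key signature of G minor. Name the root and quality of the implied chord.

The figures 4/3 indicate a seventh chord in second inversion.
In second inversion the root lies a fourth above the bass: a fourth above Bb in G minor is Eb.
The chord tones are Bb, D, Eb, G, giving Eb major seventh.

Eb major seventh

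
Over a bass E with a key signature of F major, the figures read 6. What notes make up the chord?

The written figures 6 are shorthand for 6/3: the 3 is implied.
A third above E in this key is G.
A sixth above E in this key is C.
Together with the bass E, this spells C major in first inversion.

E, G, C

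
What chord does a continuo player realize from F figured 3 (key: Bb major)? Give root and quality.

The figures 3 indicate a triad in root position.
In root position the bass is the root, so the root is F.
The chord tones are F, A, C, giving F major.

F major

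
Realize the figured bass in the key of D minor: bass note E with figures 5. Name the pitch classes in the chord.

E, G, Bb

The written figures 5 are shorthand for 5/3: the 3 is implied.
A third above E in this key is G.
A fifth above E in this key is Bb.
Together with the bass E, this spells E diminished in root position.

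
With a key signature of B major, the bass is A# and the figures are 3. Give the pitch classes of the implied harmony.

The written figures 3 are shorthand for 5/3: the 5 is implied.
A third above A# in this key is C#.
A fifth above A# in this key is E.
Together with the bass A#, this spells A# diminished in root position.

A#, C#, E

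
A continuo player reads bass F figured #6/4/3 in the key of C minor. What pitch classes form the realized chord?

F, Ab, Bb, D#

A third above F in this key is Ab.
A fourth above F in this key is Bb.
A sixth above F in this key is D, raised to D# by the sharp.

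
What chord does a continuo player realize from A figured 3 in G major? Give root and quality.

The figures 3 indicate a triad in root position.
In root position the bass is the root, so the root is A.
The chord tones are A, C, E, giving A minor.

A minor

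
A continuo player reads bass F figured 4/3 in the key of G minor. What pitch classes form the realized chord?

F, A, Bb, D

The written figures 4/3 are shorthand for 6/4/3: the 6 is implied.
A third above F in this key is A.
A fourth above F in this key is Bb.
A sixth above F in this key is D.
Together with the bass F, this spells Bb major seventh in second inversion.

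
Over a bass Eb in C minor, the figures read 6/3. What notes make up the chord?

A third above Eb in this key is G.
A sixth above Eb in this key is C.
Together with the bass Eb, this spells C minor in first inversion.

Eb, G, C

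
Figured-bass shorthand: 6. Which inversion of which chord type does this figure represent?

triad, first inversion

6 is shorthand for 6/3.
Intervals of 6/3 above the bass form a triad; the bass is the third, so this is first inversion.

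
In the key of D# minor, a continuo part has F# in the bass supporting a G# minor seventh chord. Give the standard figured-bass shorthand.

F# is the seventh of G# minor seventh, so the chord is in third inversion.
A seventh chord in third inversion is figured 6/4/2, conventionally abbreviated 4/2.

4/2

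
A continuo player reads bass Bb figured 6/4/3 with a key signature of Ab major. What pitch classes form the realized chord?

Bb, Db, Eb, G

A third above Bb in this key is Db.
A fourth above Bb in this key is Eb.
A sixth above Bb in this key is G.
Together with the bass Bb, this spells Eb dominant seventh in second inversion.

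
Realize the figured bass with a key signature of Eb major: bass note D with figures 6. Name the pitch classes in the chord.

D, F, Bb

The written figures 6 are shorthand for 6/3: the 3 is implied.
A third above D in this key is F.
A sixth above D in this key is Bb.
Together with the bass D, this spells Bb major in first inversion.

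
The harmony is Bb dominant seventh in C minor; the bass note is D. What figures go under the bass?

6/5

D is the third of Bb dominant seventh, so the chord is in first inversion.
A seventh chord in first inversion is figured 6/5/3, conventionally abbreviated 6/5.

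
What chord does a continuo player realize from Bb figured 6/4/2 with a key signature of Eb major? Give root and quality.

The figures 6/4/2 indicate a seventh chord in third inversion.
In third inversion the root lies a second above the bass: a second above Bb in Eb major is C.
The chord tones are Bb, C, Eb, G, giving C minor seventh.

C minor seventh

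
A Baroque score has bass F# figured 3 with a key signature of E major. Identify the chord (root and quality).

F# minor

The figures 3 indicate a triad in root position.
In root position the bass is the root, so the root is F#.
The chord tones are F#, A, C#, giving F# minor.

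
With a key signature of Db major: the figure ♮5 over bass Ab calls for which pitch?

Counting 4 letter steps above Ab lands on E; in Db major, that letter is Eb.
The ♮5 figure makes it natural, giving E.

E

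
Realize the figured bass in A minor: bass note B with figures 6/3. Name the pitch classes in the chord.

B, D, G

A third above B in this key is D.
A sixth above B in this key is G.
Together with the bass B, this spells G major in first inversion.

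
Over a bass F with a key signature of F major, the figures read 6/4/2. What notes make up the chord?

A second above F in this key is G.
A fourth above F in this key is Bb.
A sixth above F in this key is D.
Together with the bass F, this spells G minor seventh in third inversion.

F, G, Bb, D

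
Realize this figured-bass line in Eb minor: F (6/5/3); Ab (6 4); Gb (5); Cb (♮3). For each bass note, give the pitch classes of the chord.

F (6/5/3): F, Ab, Cb, Db.
Ab (6/4): Ab, Db, F.
Gb (5/3): Gb, Bb, Db.
Cb (5/♮3): Cb, E, Gb.

F, Ab, Cb, Db | Ab, Db, F | Gb, Bb, Db | Cb, E, Gb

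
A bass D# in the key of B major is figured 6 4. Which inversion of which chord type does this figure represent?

Intervals of 6/4 above the bass form a triad; the bass is the fifth, so this is second inversion.

triad, second inversion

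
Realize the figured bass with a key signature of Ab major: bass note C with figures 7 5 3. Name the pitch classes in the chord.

C, Eb, G, Bb

A third above C in this key is Eb.
A fifth above C in this key is G.
A seventh above C in this key is Bb.
Together with the bass C, this spells C minor seventh in root position.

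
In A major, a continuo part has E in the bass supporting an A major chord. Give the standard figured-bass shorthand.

E is the fifth of A major, so the chord is in second inversion.
A triad in second inversion is figured 6/4, conventionally abbreviated 6/4.

6/4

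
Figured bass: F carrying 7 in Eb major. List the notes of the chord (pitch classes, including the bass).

The written figures 7 are shorthand for 7/5/3: the 5/3 are implied.
A third above F in this key is Ab.
A fifth above F in this key is C.
A seventh above F in this key is Eb.
Together with the bass F, this spells F minor seventh in root position.

F, Ab, C, Eb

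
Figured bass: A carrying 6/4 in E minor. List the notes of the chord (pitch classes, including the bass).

A, D, F#

A fourth above A in this key is D.
A sixth above A in this key is F#.
Together with the bass A, this spells D major in second inversion.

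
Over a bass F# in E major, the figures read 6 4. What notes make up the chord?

F#, B, D#

A fourth above F# in this key is B.
A sixth above F# in this key is D#.
Together with the bass F#, this spells B major in second inversion.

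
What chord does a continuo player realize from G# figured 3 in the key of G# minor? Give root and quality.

The figures 3 indicate a triad in root position.
In root position the bass is the root, so the root is G#.
The chord tones are G#, B, D#, giving G# minor.

G# minor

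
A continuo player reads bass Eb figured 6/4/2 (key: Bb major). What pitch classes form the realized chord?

A second above Eb in this key is F.
A fourth above Eb in this key is A.
A sixth above Eb in this key is C.
Together with the bass Eb, this spells F dominant seventh in third inversion.

Eb, F, A, C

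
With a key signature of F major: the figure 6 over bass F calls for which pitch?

D

Counting 5 letter steps above F lands on D; in F major, that letter is D.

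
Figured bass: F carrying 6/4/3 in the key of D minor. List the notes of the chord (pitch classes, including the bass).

A third above F in this key is A.
A fourth above F in this key is Bb.
A sixth above F in this key is D.
Together with the bass F, this spells Bb major seventh in second inversion.

F, A, Bb, D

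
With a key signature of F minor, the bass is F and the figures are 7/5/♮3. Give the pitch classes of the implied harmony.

A third above F in this key is Ab, made natural (A) by the ♮ figure.
A fifth above F in this key is C.
A seventh above F in this key is Eb.
Together with the bass F, this spells F dominant seventh in root position.

F, A, C, Eb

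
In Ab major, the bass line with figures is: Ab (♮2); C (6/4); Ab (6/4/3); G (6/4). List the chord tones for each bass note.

Ab, B, Db, F | C, F, Ab | Ab, C, Db, F | G, C, Eb

Ab (6/4/♮2): Ab, B, Db, F.
C (6/4): C, F, Ab.
Ab (6/4/3): Ab, C, Db, F.
G (6/4): G, C, Eb.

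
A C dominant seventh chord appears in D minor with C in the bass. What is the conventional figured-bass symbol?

7

C is the root of C dominant seventh, so the chord is in root position.
A seventh chord in root position is figured 7/5/3, conventionally abbreviated 7.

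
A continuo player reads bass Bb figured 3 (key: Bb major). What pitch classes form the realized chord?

The written figures 3 are shorthand for 5/3: the 5 is implied.
A third above Bb in this key is D.
A fifth above Bb in this key is F.
Together with the bass Bb, this spells Bb major in root position.

Bb, D, F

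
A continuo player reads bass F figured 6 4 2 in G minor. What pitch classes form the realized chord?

A second above F in this key is G.
A fourth above F in this key is Bb.
A sixth above F in this key is D.
Together with the bass F, this spells G minor seventh in third inversion.

F, G, Bb, D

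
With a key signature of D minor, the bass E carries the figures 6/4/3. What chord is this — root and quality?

A minor seventh

The figures 6/4/3 indicate a seventh chord in second inversion.
In second inversion the root lies a fourth above the bass: a fourth above E in D minor is A.
The chord tones are E, G, A, C, giving A minor seventh.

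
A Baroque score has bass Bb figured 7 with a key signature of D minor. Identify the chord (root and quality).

Bb major seventh

The figures 7 indicate a seventh chord in root position.
In root position the bass is the root, so the root is Bb.
The chord tones are Bb, D, F, A, giving Bb major seventh.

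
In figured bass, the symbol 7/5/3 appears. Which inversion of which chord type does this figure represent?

seventh chord, root position

Intervals of 7/5/3 above the bass form a seventh chord; the bass is the root, so this is root position.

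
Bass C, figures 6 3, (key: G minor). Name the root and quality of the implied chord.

A diminished

The figures 6 3 indicate a triad in first inversion.
In first inversion the root lies a sixth above the bass: a sixth above C in G minor is A.
The chord tones are C, Eb, A, giving A diminished.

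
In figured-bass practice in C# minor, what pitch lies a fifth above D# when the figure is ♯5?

Counting 4 letter steps above D# lands on A; in C# minor, that letter is A.
The #5 figure raises it a semitone, giving A#.

A#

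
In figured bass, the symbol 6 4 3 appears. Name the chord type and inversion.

Intervals of 6/4/3 above the bass form a seventh chord; the bass is the fifth, so this is second inversion.

seventh chord, second inversion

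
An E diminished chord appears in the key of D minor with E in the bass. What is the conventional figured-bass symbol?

E is the root of E diminished, so the chord is in root position.
A triad in root position is figured 5/3, conventionally abbreviated (no figures — root-position triad).

no figures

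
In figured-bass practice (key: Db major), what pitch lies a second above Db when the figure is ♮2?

E

Counting 1 letter step above Db lands on E; in Db major, that letter is Eb.
The ♮2 figure makes it natural, giving E.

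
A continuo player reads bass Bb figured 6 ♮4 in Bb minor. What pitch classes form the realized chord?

A fourth above Bb in this key is Eb, made natural (E) by the ♮ figure.
A sixth above Bb in this key is Gb.

Bb, E, Gb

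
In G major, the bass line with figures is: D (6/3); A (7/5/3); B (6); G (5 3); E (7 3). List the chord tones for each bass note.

D (6/3): D, F#, B.
A (7/5/3): A, C, E, G.
B (6/3): B, D, G.
G (5/3): G, B, D.
E (7/5/3): E, G, B, D.

D, F#, B | A, C, E, G | B, D, G | G, B, D | E, G, B, D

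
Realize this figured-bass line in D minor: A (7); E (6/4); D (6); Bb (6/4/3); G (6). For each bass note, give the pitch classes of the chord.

A (7/5/3): A, C, E, G.
E (6/4): E, A, C.
D (6/3): D, F, Bb.
Bb (6/4/3): Bb, D, E, G.
G (6/3): G, Bb, E.

A, C, E, G | E, A, C | D, F, Bb | Bb, D, E, G | G, Bb, E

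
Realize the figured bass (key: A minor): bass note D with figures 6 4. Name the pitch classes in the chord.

D, G, B

A fourth above D in this key is G.
A sixth above D in this key is B.
Together with the bass D, this spells G major in second inversion.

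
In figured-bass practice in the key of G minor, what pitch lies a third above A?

C

Counting 2 letter steps above A lands on C; in G minor, that letter is C.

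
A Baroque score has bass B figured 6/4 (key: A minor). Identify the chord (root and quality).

E minor

The figures 6/4 indicate a triad in second inversion.
In second inversion the root lies a fourth above the bass: a fourth above B in A minor is E.
The chord tones are B, E, G, giving E minor.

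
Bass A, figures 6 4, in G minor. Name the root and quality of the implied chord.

The figures 6 4 indicate a triad in second inversion.
In second inversion the root lies a fourth above the bass: a fourth above A in G minor is D.
The chord tones are A, D, F, giving D minor.

D minor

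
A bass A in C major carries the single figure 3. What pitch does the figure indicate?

Counting 2 letter steps above A lands on C; in C major, that letter is C.

C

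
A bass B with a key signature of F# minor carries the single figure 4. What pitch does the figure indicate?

Counting 3 letter steps above B lands on E; in F# minor, that letter is E.

E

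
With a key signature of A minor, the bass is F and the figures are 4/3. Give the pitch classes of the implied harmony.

F, A, B, D

The written figures 4/3 are shorthand for 6/4/3: the 6 is implied.
A third above F in this key is A.
A fourth above F in this key is B.
A sixth above F in this key is D.
Together with the bass F, this spells B half-diminished seventh in second inversion.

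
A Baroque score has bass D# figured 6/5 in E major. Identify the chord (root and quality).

B dominant seventh

The figures 6/5 indicate a seventh chord in first inversion.
In first inversion the root lies a sixth above the bass: a sixth above D# in E major is B.
The chord tones are D#, F#, A, B, giving B dominant seventh.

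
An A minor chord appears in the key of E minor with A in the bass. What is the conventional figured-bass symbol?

no figures

A is the root of A minor, so the chord is in root position.
A triad in root position is figured 5/3, conventionally abbreviated (no figures — root-position triad).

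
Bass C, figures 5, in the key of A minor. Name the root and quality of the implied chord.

The figures 5 indicate a triad in root position.
In root position the bass is the root, so the root is C.
The chord tones are C, E, G, giving C major.

C major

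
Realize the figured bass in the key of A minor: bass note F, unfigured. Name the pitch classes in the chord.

F, A, C

An unfigured bass implies 5/3.
A third above F in this key is A.
A fifth above F in this key is C.
Together with the bass F, this spells F major in root position.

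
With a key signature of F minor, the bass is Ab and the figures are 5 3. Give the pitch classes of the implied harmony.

Ab, C, Eb

A third above Ab in this key is C.
A fifth above Ab in this key is Eb.
Together with the bass Ab, this spells Ab major in root position.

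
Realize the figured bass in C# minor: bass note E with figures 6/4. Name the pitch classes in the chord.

A fourth above E in this key is A.
A sixth above E in this key is C#.
Together with the bass E, this spells A major in second inversion.

E, A, C#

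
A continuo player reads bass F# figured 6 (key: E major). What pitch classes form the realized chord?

The written figures 6 are shorthand for 6/3: the 3 is implied.
A third above F# in this key is A.
A sixth above F# in this key is D#.
Together with the bass F#, this spells D# diminished in first inversion.

F#, A, D#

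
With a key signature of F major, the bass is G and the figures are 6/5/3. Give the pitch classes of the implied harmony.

A third above G in this key is Bb.
A fifth above G in this key is D.
A sixth above G in this key is E.
Together with the bass G, this spells E half-diminished seventh in first inversion.

G, Bb, D, E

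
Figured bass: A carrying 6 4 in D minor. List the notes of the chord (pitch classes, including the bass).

A, D, F

A fourth above A in this key is D.
A sixth above A in this key is F.
Together with the bass A, this spells D minor in second inversion.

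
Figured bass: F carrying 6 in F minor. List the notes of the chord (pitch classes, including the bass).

The written figures 6 are shorthand for 6/3: the 3 is implied.
A third above F in this key is Ab.
A sixth above F in this key is Db.
Together with the bass F, this spells Db major in first inversion.

F, Ab, Db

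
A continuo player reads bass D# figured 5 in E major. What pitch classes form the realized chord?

The written figures 5 are shorthand for 5/3: the 3 is implied.
A third above D# in this key is F#.
A fifth above D# in this key is A.
Together with the bass D#, this spells D# diminished in root position.

D#, F#, A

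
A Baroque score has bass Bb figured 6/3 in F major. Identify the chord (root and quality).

The figures 6/3 indicate a triad in first inversion.
In first inversion the root lies a sixth above the bass: a sixth above Bb in F major is G.
The chord tones are Bb, D, G, giving G minor.

G minor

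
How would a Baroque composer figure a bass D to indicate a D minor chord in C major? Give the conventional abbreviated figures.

no figures

D is the root of D minor, so the chord is in root position.
A triad in root position is figured 5/3, conventionally abbreviated (no figures — root-position triad).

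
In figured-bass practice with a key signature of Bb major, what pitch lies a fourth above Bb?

Counting 3 letter steps above Bb lands on E; in Bb major, that letter is Eb.

Eb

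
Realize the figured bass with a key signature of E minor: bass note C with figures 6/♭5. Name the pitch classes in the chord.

The written figures 6/♭5 are shorthand for 6/5/3: the 3 is implied.
A third above C in this key is E.
A fifth above C in this key is G, lowered to Gb by the flat.
A sixth above C in this key is A.

C, E, Gb, A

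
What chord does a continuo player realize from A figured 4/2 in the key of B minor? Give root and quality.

B minor seventh

The figures 4/2 indicate a seventh chord in third inversion.
In third inversion the root lies a second above the bass: a second above A in B minor is B.
The chord tones are A, B, D, F#, giving B minor seventh.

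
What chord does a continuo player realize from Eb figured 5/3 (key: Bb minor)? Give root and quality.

Eb minor

The figures 5/3 indicate a triad in root position.
In root position the bass is the root, so the root is Eb.
The chord tones are Eb, Gb, Bb, giving Eb minor.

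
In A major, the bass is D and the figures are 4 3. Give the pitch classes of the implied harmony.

The written figures 4 3 are shorthand for 6/4/3: the 6 is implied.
A third above D in this key is F#.
A fourth above D in this key is G#.
A sixth above D in this key is B.
Together with the bass D, this spells G# half-diminished seventh in second inversion.

D, F#, G#, B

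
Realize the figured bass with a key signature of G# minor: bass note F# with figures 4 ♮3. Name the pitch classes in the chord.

The written figures 4 ♮3 are shorthand for 6/4/3: the 6 is implied.
A third above F# in this key is A#, made natural (A) by the ♮ figure.
A fourth above F# in this key is B.
A sixth above F# in this key is D#.
Together with the bass F#, this spells B dominant seventh in second inversion.

F#, A, B, D#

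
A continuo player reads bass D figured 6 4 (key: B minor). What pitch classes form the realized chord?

D, G, B

A fourth above D in this key is G.
A sixth above D in this key is B.
Together with the bass D, this spells G major in second inversion.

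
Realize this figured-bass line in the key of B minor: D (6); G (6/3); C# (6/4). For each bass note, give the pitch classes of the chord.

D, F#, B | G, B, E | C#, F#, A

D (6/3): D, F#, B.
G (6/3): G, B, E.
C# (6/4): C#, F#, A.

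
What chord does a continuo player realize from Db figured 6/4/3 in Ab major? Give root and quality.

G half-diminished seventh

The figures 6/4/3 indicate a seventh chord in second inversion.
In second inversion the root lies a fourth above the bass: a fourth above Db in Ab major is G.
The chord tones are Db, F, G, Bb, giving G half-diminished seventh.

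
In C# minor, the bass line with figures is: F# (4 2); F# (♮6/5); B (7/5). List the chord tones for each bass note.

F# (6/4/2): F#, G#, B, D#.
F# (♮6/5/3): F#, A, C#, D.
B (7/5/3): B, D#, F#, A.

F#, G#, B, D# | F#, A, C#, D | B, D#, F#, A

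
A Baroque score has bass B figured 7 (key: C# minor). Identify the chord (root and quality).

The figures 7 indicate a seventh chord in root position.
In root position the bass is the root, so the root is B.
The chord tones are B, D#, F#, A, giving B dominant seventh.

B dominant seventh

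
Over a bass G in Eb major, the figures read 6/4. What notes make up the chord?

G, C, Eb

A fourth above G in this key is C.
A sixth above G in this key is Eb.
Together with the bass G, this spells C minor in second inversion.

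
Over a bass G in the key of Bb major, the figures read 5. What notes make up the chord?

The written figures 5 are shorthand for 5/3: the 3 is implied.
A third above G in this key is Bb.
A fifth above G in this key is D.
Together with the bass G, this spells G minor in root position.

G, Bb, D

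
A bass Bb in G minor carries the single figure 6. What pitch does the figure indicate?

Counting 5 letter steps above Bb lands on G; in G minor, that letter is G.

G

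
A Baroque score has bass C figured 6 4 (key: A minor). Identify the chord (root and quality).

F major

The figures 6 4 indicate a triad in second inversion.
In second inversion the root lies a fourth above the bass: a fourth above C in A minor is F.
The chord tones are C, F, A, giving F major.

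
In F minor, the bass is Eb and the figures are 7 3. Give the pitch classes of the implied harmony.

The written figures 7 3 are shorthand for 7/5/3: the 5 is implied.
A third above Eb in this key is G.
A fifth above Eb in this key is Bb.
A seventh above Eb in this key is Db.
Together with the bass Eb, this spells Eb dominant seventh in root position.

Eb, G, Bb, Db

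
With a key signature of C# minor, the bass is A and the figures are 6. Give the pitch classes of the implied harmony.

The written figures 6 are shorthand for 6/3: the 3 is implied.
A third above A in this key is C#.
A sixth above A in this key is F#.
Together with the bass A, this spells F# minor in first inversion.

A, C#, F#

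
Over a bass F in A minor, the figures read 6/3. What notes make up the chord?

F, A, D

A third above F in this key is A.
A sixth above F in this key is D.
Together with the bass F, this spells D minor in first inversion.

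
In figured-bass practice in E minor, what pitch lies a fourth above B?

Counting 3 letter steps above B lands on E; in E minor, that letter is E.

E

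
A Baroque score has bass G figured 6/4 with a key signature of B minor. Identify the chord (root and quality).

C# diminished

The figures 6/4 indicate a triad in second inversion.
In second inversion the root lies a fourth above the bass: a fourth above G in B minor is C#.
The chord tones are G, C#, E, giving C# diminished.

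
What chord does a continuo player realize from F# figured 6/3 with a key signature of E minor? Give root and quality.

D major

The figures 6/3 indicate a triad in first inversion.
In first inversion the root lies a sixth above the bass: a sixth above F# in E minor is D.
The chord tones are F#, A, D, giving D major.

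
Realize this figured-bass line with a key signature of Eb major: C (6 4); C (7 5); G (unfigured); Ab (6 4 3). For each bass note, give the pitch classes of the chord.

C (6/4): C, F, Ab.
C (7/5/3): C, Eb, G, Bb.
G (5/3): G, Bb, D.
Ab (6/4/3): Ab, C, D, F.

C, F, Ab | C, Eb, G, Bb | G, Bb, D | Ab, C, D, F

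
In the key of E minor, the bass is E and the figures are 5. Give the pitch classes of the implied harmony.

E, G, B

The written figures 5 are shorthand for 5/3: the 3 is implied.
A third above E in this key is G.
A fifth above E in this key is B.
Together with the bass E, this spells E minor in root position.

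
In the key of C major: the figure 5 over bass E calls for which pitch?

Counting 4 letter steps above E lands on B; in C major, that letter is B.

B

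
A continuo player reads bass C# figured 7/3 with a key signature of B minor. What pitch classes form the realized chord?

C#, E, G, B

The written figures 7/3 are shorthand for 7/5/3: the 5 is implied.
A third above C# in this key is E.
A fifth above C# in this key is G.
A seventh above C# in this key is B.
Together with the bass C#, this spells C# half-diminished seventh in root position.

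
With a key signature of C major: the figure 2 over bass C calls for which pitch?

Counting 1 letter step above C lands on D; in C major, that letter is D.

D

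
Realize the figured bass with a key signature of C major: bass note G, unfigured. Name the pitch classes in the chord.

G, B, D

An unfigured bass implies 5/3.
A third above G in this key is B.
A fifth above G in this key is D.
Together with the bass G, this spells G major in root position.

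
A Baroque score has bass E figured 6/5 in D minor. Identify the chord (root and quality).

C dominant seventh

The figures 6/5 indicate a seventh chord in first inversion.
In first inversion the root lies a sixth above the bass: a sixth above E in D minor is C.
The chord tones are E, G, Bb, C, giving C dominant seventh.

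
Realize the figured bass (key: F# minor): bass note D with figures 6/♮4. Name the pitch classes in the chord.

D, G, B

A fourth above D in this key is G#, made natural (G) by the ♮ figure.
A sixth above D in this key is B.
Together with the bass D, this spells G major in second inversion.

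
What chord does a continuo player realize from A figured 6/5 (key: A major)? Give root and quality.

F# minor seventh

The figures 6/5 indicate a seventh chord in first inversion.
In first inversion the root lies a sixth above the bass: a sixth above A in A major is F#.
The chord tones are A, C#, E, F#, giving F# minor seventh.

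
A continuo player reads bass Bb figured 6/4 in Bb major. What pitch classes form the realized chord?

A fourth above Bb in this key is Eb.
A sixth above Bb in this key is G.
Together with the bass Bb, this spells Eb major in second inversion.

Bb, Eb, G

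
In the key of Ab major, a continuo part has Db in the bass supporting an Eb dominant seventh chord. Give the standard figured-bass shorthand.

4/2

Db is the seventh of Eb dominant seventh, so the chord is in third inversion.
A seventh chord in third inversion is figured 6/4/2, conventionally abbreviated 4/2.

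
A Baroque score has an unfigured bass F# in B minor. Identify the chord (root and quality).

F# minor

An unfigured bass indicates a triad in root position.
In root position the bass is the root, so the root is F#.
The chord tones are F#, A, C#, giving F# minor.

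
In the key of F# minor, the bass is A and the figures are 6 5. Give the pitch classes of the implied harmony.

The written figures 6 5 are shorthand for 6/5/3: the 3 is implied.
A third above A in this key is C#.
A fifth above A in this key is E.
A sixth above A in this key is F#.
Together with the bass A, this spells F# minor seventh in first inversion.

A, C#, E, F#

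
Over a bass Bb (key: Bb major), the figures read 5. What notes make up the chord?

The written figures 5 are shorthand for 5/3: the 3 is implied.
A third above Bb in this key is D.
A fifth above Bb in this key is F.
Together with the bass Bb, this spells Bb major in root position.

Bb, D, F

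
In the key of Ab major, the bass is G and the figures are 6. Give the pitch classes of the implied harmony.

The written figures 6 are shorthand for 6/3: the 3 is implied.
A third above G in this key is Bb.
A sixth above G in this key is Eb.
Together with the bass G, this spells Eb major in first inversion.

G, Bb, Eb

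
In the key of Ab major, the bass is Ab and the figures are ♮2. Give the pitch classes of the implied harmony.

Ab, B, Db, F

The written figures ♮2 are shorthand for 6/4/2: the 6/4 are implied.
A second above Ab in this key is Bb, made natural (B) by the ♮ figure.
A fourth above Ab in this key is Db.
A sixth above Ab in this key is F.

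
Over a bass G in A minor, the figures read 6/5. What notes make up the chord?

The written figures 6/5 are shorthand for 6/5/3: the 3 is implied.
A third above G in this key is B.
A fifth above G in this key is D.
A sixth above G in this key is E.
Together with the bass G, this spells E minor seventh in first inversion.

G, B, D, E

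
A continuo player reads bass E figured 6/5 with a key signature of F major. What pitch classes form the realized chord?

The written figures 6/5 are shorthand for 6/5/3: the 3 is implied.
A third above E in this key is G.
A fifth above E in this key is Bb.
A sixth above E in this key is C.
Together with the bass E, this spells C dominant seventh in first inversion.

E, G, Bb, C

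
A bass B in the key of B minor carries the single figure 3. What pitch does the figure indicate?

Counting 2 letter steps above B lands on D; in B minor, that letter is D.

D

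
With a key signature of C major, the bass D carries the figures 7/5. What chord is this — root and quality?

The figures 7/5 indicate a seventh chord in root position.
In root position the bass is the root, so the root is D.
The chord tones are D, F, A, C, giving D minor seventh.

D minor seventh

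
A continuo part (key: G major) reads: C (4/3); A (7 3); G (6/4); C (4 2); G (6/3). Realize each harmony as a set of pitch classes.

C, E, F#, A | A, C, E, G | G, C, E | C, D, F#, A | G, B, E

C (6/4/3): C, E, F#, A.
A (7/5/3): A, C, E, G.
G (6/4): G, C, E.
C (6/4/2): C, D, F#, A.
G (6/3): G, B, E.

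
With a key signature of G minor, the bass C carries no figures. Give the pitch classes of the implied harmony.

An unfigured bass implies 5/3.
A third above C in this key is Eb.
A fifth above C in this key is G.
Together with the bass C, this spells C minor in root position.

C, Eb, G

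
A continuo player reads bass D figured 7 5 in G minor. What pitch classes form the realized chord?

D, F, A, C

The written figures 7 5 are shorthand for 7/5/3: the 3 is implied.
A third above D in this key is F.
A fifth above D in this key is A.
A seventh above D in this key is C.
Together with the bass D, this spells D minor seventh in root position.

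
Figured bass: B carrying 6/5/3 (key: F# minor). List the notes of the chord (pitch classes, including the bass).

A third above B in this key is D.
A fifth above B in this key is F#.
A sixth above B in this key is G#.
Together with the bass B, this spells G# half-diminished seventh in first inversion.

B, D, F#, G#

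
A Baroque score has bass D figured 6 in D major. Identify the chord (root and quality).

B minor

The figures 6 indicate a triad in first inversion.
In first inversion the root lies a sixth above the bass: a sixth above D in D major is B.
The chord tones are D, F#, B, giving B minor.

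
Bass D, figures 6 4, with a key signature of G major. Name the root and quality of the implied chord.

G major

The figures 6 4 indicate a triad in second inversion.
In second inversion the root lies a fourth above the bass: a fourth above D in G major is G.
The chord tones are D, G, B, giving G major.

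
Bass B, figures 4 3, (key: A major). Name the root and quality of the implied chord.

The figures 4 3 indicate a seventh chord in second inversion.
In second inversion the root lies a fourth above the bass: a fourth above B in A major is E.
The chord tones are B, D, E, G#, giving E dominant seventh.

E dominant seventh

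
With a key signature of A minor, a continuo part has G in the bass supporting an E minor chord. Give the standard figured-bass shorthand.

G is the third of E minor, so the chord is in first inversion.
A triad in first inversion is figured 6/3, conventionally abbreviated 6.

6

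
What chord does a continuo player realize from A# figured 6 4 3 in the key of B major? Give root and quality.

The figures 6 4 3 indicate a seventh chord in second inversion.
In second inversion the root lies a fourth above the bass: a fourth above A# in B major is D#.
The chord tones are A#, C#, D#, F#, giving D# minor seventh.

D# minor seventh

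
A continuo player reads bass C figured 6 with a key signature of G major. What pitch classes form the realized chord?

C, E, A

The written figures 6 are shorthand for 6/3: the 3 is implied.
A third above C in this key is E.
A sixth above C in this key is A.
Together with the bass C, this spells A minor in first inversion.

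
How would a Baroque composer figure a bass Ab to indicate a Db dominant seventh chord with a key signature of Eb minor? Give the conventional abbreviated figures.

Ab is the fifth of Db dominant seventh, so the chord is in second inversion.
A seventh chord in second inversion is figured 6/4/3, conventionally abbreviated 4/3.

4/3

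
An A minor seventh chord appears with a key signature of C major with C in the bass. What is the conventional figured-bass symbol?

C is the third of A minor seventh, so the chord is in first inversion.
A seventh chord in first inversion is figured 6/5/3, conventionally abbreviated 6/5.

6/5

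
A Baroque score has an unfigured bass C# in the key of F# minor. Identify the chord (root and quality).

C# minor

An unfigured bass indicates a triad in root position.
In root position the bass is the root, so the root is C#.
The chord tones are C#, E, G#, giving C# minor.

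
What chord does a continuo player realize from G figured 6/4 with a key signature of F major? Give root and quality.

The figures 6/4 indicate a triad in second inversion.
In second inversion the root lies a fourth above the bass: a fourth above G in F major is C.
The chord tones are G, C, E, giving C major.

C major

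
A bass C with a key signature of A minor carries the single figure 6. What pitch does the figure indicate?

Counting 5 letter steps above C lands on A; in A minor, that letter is A.

A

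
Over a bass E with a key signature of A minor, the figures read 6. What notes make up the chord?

The written figures 6 are shorthand for 6/3: the 3 is implied.
A third above E in this key is G.
A sixth above E in this key is C.
Together with the bass E, this spells C major in first inversion.

E, G, C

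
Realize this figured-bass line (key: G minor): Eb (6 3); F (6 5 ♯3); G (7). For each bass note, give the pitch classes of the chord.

Eb (6/3): Eb, G, C.
F (6/5/#3): F, A#, C, D.
G (7/5/3): G, Bb, D, F.

Eb, G, C | F, A#, C, D | G, Bb, D, F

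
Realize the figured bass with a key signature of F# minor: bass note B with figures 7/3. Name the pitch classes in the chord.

B, D, F#, A

The written figures 7/3 are shorthand for 7/5/3: the 5 is implied.
A third above B in this key is D.
A fifth above B in this key is F#.
A seventh above B in this key is A.
Together with the bass B, this spells B minor seventh in root position.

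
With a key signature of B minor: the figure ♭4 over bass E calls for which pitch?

Counting 3 letter steps above E lands on A; in B minor, that letter is A.
The b4 figure lowers it a semitone, giving Ab.

Ab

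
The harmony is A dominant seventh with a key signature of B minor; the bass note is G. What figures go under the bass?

G is the seventh of A dominant seventh, so the chord is in third inversion.
A seventh chord in third inversion is figured 6/4/2, conventionally abbreviated 4/2.

4/2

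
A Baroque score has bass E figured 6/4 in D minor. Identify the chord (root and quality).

The figures 6/4 indicate a triad in second inversion.
In second inversion the root lies a fourth above the bass: a fourth above E in D minor is A.
The chord tones are E, A, C, giving A minor.

A minor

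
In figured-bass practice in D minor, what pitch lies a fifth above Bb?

F

Counting 4 letter steps above Bb lands on F; in D minor, that letter is F.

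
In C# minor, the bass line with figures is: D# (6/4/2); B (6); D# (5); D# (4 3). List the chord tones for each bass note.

D#, E, G#, B | B, D#, G# | D#, F#, A | D#, F#, G#, B

D# (6/4/2): D#, E, G#, B.
B (6/3): B, D#, G#.
D# (5/3): D#, F#, A.
D# (6/4/3): D#, F#, G#, B.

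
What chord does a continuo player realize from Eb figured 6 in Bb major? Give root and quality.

The figures 6 indicate a triad in first inversion.
In first inversion the root lies a sixth above the bass: a sixth above Eb in Bb major is C.
The chord tones are Eb, G, C, giving C minor.

C minor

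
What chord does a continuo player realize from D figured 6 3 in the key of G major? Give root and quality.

B minor

The figures 6 3 indicate a triad in first inversion.
In first inversion the root lies a sixth above the bass: a sixth above D in G major is B.
The chord tones are D, F#, B, giving B minor.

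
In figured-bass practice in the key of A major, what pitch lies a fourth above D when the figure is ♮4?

G

Counting 3 letter steps above D lands on G; in A major, that letter is G#.
The ♮4 figure makes it natural, giving G.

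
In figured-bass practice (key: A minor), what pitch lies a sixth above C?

A

Counting 5 letter steps above C lands on A; in A minor, that letter is A.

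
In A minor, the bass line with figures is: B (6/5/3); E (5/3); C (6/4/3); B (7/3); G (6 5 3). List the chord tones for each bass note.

B, D, F, G | E, G, B | C, E, F, A | B, D, F, A | G, B, D, E

B (6/5/3): B, D, F, G.
E (5/3): E, G, B.
C (6/4/3): C, E, F, A.
B (7/5/3): B, D, F, A.
G (6/5/3): G, B, D, E.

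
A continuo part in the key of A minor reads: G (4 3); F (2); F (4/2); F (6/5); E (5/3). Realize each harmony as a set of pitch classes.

G (6/4/3): G, B, C, E.
F (6/4/2): F, G, B, D.
F (6/4/2): F, G, B, D.
F (6/5/3): F, A, C, D.
E (5/3): E, G, B.

G, B, C, E | F, G, B, D | F, G, B, D | F, A, C, D | E, G, B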